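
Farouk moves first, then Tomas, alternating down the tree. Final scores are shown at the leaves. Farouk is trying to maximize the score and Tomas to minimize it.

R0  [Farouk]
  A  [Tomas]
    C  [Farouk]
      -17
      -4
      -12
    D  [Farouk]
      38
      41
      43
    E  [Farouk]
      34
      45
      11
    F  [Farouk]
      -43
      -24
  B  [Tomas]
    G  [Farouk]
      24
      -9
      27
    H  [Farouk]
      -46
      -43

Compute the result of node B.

G (Farouk): max(24, -9, 27) = 27
H (Farouk): max(-46, -43) = -43
B (Tomas): min(27, -43) = -43

-43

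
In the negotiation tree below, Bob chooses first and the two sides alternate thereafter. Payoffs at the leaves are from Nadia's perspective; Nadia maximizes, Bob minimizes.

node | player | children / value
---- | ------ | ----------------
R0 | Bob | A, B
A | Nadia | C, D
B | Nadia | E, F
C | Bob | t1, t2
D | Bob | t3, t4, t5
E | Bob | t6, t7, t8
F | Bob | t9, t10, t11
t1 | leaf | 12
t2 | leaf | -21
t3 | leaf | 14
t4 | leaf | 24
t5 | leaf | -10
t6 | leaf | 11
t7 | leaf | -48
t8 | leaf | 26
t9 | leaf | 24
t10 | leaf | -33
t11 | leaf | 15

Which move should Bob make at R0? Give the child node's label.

C (Bob): min(12, -21) = -21
D (Bob): min(14, 24, -10) = -10
A (Nadia): max(-21, -10) = -10
E (Bob): min(11, -48, 26) = -48
F (Bob): min(24, -33, 15) = -33
B (Nadia): max(-48, -33) = -33
R0 (Bob): min(-10, -33) = -33
Bob at R0 wants the lowest of {A=-10, B=-33}, so chooses B.

B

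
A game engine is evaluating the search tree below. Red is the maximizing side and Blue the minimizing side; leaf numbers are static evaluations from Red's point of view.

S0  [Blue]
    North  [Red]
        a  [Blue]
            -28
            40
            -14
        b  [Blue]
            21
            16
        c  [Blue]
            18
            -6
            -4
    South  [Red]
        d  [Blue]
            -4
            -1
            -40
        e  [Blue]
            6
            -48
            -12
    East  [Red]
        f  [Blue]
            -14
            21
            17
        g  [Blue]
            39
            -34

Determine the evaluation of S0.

-40

a (Blue): min(-28, 40, -14) = -28
b (Blue): min(21, 16) = 16
c (Blue): min(18, -6, -4) = -6
North (Red): max(-28, 16, -6) = 16
d (Blue): min(-4, -1, -40) = -40
e (Blue): min(6, -48, -12) = -48
South (Red): max(-40, -48) = -40
f (Blue): min(-14, 21, 17) = -14
g (Blue): min(39, -34) = -34
East (Red): max(-14, -34) = -14
S0 (Blue): min(16, -40, -14) = -40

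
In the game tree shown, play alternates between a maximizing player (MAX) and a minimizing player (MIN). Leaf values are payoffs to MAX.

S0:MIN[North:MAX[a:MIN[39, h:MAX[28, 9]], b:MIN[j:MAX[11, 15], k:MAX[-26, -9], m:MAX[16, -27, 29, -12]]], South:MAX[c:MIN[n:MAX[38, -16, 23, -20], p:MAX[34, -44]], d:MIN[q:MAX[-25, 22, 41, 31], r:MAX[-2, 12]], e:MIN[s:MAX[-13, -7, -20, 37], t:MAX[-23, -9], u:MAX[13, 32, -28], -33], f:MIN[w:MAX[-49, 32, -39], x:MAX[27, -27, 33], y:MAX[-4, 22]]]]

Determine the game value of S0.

28

h (MAX): max(28, 9) = 28
a (MIN): min(39, 28) = 28
j (MAX): max(11, 15) = 15
k (MAX): max(-26, -9) = -9
m (MAX): max(16, -27, 29, -12) = 29
b (MIN): min(15, -9, 29) = -9
North (MAX): max(28, -9) = 28
n (MAX): max(38, -16, 23, -20) = 38
p (MAX): max(34, -44) = 34
c (MIN): min(38, 34) = 34
q (MAX): max(-25, 22, 41, 31) = 41
r (MAX): max(-2, 12) = 12
d (MIN): min(41, 12) = 12
s (MAX): max(-13, -7, -20, 37) = 37
t (MAX): max(-23, -9) = -9
u (MAX): max(13, 32, -28) = 32
e (MIN): min(37, -9, 32, -33) = -33
w (MAX): max(-49, 32, -39) = 32
x (MAX): max(27, -27, 33) = 33
y (MAX): max(-4, 22) = 22
f (MIN): min(32, 33, 22) = 22
South (MAX): max(34, 12, -33, 22) = 34
S0 (MIN): min(28, 34) = 28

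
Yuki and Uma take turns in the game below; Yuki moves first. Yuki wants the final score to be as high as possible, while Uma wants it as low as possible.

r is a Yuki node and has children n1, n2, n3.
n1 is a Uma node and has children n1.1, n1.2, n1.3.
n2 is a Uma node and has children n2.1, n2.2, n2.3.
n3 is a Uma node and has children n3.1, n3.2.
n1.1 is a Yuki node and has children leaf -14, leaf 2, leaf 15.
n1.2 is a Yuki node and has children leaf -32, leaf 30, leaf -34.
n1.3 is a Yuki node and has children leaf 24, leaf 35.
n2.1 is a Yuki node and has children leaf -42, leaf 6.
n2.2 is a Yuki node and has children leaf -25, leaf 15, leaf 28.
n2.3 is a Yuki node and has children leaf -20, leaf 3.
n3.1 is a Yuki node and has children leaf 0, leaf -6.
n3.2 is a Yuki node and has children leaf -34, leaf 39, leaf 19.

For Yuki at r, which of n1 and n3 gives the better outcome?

n1

n1.1 (Yuki): max(-14, 2, 15) = 15
n1.2 (Yuki): max(-32, 30, -34) = 30
n1.3 (Yuki): max(24, 35) = 35
n1 (Uma): min(15, 30, 35) = 15
n3.1 (Yuki): max(0, -6) = 0
n3.2 (Yuki): max(-34, 39, 19) = 39
n3 (Uma): min(0, 39) = 0
Yuki prefers the higher value; n1=15, n3=0. n1 is better since 15 > 0.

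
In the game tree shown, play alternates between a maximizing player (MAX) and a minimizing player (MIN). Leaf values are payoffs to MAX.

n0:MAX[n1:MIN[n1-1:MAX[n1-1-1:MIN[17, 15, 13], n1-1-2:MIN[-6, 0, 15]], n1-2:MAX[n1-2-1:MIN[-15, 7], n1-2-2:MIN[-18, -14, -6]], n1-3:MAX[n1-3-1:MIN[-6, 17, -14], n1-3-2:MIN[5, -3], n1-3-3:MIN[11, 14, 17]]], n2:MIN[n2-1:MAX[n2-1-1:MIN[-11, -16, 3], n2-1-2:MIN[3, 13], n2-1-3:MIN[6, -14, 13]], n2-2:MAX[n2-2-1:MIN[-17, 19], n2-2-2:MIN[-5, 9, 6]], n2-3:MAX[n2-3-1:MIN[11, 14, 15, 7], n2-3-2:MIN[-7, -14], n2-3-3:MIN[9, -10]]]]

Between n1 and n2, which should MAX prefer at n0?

n2

n1-1-1 (MIN): min(17, 15, 13) = 13
n1-1-2 (MIN): min(-6, 0, 15) = -6
n1-1 (MAX): max(13, -6) = 13
n1-2-1 (MIN): min(-15, 7) = -15
n1-2-2 (MIN): min(-18, -14, -6) = -18
n1-2 (MAX): max(-15, -18) = -15
n1-3-1 (MIN): min(-6, 17, -14) = -14
n1-3-2 (MIN): min(5, -3) = -3
n1-3-3 (MIN): min(11, 14, 17) = 11
n1-3 (MAX): max(-14, -3, 11) = 11
n1 (MIN): min(13, -15, 11) = -15
n2-1-1 (MIN): min(-11, -16, 3) = -16
n2-1-2 (MIN): min(3, 13) = 3
n2-1-3 (MIN): min(6, -14, 13) = -14
n2-1 (MAX): max(-16, 3, -14) = 3
n2-2-1 (MIN): min(-17, 19) = -17
n2-2-2 (MIN): min(-5, 9, 6) = -5
n2-2 (MAX): max(-17, -5) = -5
n2-3-1 (MIN): min(11, 14, 15, 7) = 7
n2-3-2 (MIN): min(-7, -14) = -14
n2-3-3 (MIN): min(9, -10) = -10
n2-3 (MAX): max(7, -14, -10) = 7
n2 (MIN): min(3, -5, 7) = -5
MAX prefers the higher value; n1=-15, n2=-5. n2 is better since -5 > -15.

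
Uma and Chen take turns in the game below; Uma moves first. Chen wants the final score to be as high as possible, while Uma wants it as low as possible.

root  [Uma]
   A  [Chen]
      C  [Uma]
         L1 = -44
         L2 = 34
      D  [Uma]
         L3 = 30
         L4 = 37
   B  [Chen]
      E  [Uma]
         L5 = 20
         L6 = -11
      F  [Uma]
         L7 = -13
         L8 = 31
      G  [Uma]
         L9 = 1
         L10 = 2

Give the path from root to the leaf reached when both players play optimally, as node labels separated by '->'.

C (Uma): min(-44, 34) = -44
D (Uma): min(30, 37) = 30
A (Chen): max(-44, 30) = 30
E (Uma): min(20, -11) = -11
F (Uma): min(-13, 31) = -13
G (Uma): min(1, 2) = 1
B (Chen): max(-11, -13, 1) = 1
root (Uma): min(30, 1) = 1
At root, Uma picks B (lowest: 1).
At B, Chen picks G (highest: 1).
At G, Uma picks L9 (lowest: 1).
Terminal value 1.

root -> B -> G -> L9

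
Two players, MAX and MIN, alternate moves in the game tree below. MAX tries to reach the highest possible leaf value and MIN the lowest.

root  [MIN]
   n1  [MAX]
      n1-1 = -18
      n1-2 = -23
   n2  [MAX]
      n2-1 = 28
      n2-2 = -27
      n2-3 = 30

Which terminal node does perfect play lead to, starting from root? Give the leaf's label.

n1-1

n1 (MAX): max(-18, -23) = -18
n2 (MAX): max(28, -27, 30) = 30
root (MIN): min(-18, 30) = -18
At root, MIN picks n1 (lowest: -18).
At n1, MAX picks n1-1 (highest: -18).
Terminal value -18.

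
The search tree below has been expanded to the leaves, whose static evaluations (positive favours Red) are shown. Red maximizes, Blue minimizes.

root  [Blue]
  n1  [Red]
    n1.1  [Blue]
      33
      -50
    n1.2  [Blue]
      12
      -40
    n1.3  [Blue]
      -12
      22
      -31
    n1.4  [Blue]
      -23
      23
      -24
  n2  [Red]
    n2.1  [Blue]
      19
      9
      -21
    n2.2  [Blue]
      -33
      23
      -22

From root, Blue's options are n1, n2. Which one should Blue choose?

n1.1 (Blue): min(33, -50) = -50
n1.2 (Blue): min(12, -40) = -40
n1.3 (Blue): min(-12, 22, -31) = -31
n1.4 (Blue): min(-23, 23, -24) = -24
n1 (Red): max(-50, -40, -31, -24) = -24
n2.1 (Blue): min(19, 9, -21) = -21
n2.2 (Blue): min(-33, 23, -22) = -33
n2 (Red): max(-21, -33) = -21
root (Blue): min(-24, -21) = -24
Blue at root wants the lowest of {n1=-24, n2=-21}, so chooses n1.

n1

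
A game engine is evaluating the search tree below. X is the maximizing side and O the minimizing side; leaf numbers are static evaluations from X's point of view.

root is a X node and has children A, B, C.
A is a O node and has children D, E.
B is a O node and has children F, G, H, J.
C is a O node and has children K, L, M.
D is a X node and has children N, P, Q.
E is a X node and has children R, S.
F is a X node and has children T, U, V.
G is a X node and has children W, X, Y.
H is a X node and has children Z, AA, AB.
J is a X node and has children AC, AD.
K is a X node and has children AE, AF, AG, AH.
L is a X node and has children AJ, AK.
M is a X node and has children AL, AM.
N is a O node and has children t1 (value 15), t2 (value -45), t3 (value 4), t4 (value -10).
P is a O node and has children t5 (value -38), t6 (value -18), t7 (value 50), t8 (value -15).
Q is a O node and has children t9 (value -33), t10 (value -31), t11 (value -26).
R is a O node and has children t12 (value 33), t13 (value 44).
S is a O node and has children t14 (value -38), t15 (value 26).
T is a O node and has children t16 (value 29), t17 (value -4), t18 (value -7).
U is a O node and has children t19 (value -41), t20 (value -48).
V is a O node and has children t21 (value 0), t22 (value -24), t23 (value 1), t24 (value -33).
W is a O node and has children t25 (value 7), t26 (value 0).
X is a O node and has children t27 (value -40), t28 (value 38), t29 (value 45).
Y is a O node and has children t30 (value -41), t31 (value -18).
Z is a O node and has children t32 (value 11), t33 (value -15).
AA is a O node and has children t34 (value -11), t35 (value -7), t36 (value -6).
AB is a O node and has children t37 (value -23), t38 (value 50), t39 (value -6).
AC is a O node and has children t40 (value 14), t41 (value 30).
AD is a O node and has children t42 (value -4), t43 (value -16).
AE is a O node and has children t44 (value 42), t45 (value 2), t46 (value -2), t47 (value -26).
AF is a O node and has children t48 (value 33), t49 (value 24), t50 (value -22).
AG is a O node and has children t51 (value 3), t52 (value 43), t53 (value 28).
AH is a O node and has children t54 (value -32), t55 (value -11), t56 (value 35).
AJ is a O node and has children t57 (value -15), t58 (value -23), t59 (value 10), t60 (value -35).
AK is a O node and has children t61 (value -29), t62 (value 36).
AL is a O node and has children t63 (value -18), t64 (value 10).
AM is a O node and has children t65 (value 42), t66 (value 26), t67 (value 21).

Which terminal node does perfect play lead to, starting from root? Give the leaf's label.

N (O): min(15, -45, 4, -10) = -45
P (O): min(-38, -18, 50, -15) = -38
Q (O): min(-33, -31, -26) = -33
D (X): max(-45, -38, -33) = -33
R (O): min(33, 44) = 33
S (O): min(-38, 26) = -38
E (X): max(33, -38) = 33
A (O): min(-33, 33) = -33
T (O): min(29, -4, -7) = -7
U (O): min(-41, -48) = -48
V (O): min(0, -24, 1, -33) = -33
F (X): max(-7, -48, -33) = -7
W (O): min(7, 0) = 0
X (O): min(-40, 38, 45) = -40
Y (O): min(-41, -18) = -41
G (X): max(0, -40, -41) = 0
Z (O): min(11, -15) = -15
AA (O): min(-11, -7, -6) = -11
AB (O): min(-23, 50, -6) = -23
H (X): max(-15, -11, -23) = -11
AC (O): min(14, 30) = 14
AD (O): min(-4, -16) = -16
J (X): max(14, -16) = 14
B (O): min(-7, 0, -11, 14) = -11
AE (O): min(42, 2, -2, -26) = -26
AF (O): min(33, 24, -22) = -22
AG (O): min(3, 43, 28) = 3
AH (O): min(-32, -11, 35) = -32
K (X): max(-26, -22, 3, -32) = 3
AJ (O): min(-15, -23, 10, -35) = -35
AK (O): min(-29, 36) = -29
L (X): max(-35, -29) = -29
AL (O): min(-18, 10) = -18
AM (O): min(42, 26, 21) = 21
M (X): max(-18, 21) = 21
C (O): min(3, -29, 21) = -29
root (X): max(-33, -11, -29) = -11
At root, X picks B (highest: -11).
At B, O picks H (lowest: -11).
At H, X picks AA (highest: -11).
At AA, O picks t34 (lowest: -11).
Terminal value -11.

t34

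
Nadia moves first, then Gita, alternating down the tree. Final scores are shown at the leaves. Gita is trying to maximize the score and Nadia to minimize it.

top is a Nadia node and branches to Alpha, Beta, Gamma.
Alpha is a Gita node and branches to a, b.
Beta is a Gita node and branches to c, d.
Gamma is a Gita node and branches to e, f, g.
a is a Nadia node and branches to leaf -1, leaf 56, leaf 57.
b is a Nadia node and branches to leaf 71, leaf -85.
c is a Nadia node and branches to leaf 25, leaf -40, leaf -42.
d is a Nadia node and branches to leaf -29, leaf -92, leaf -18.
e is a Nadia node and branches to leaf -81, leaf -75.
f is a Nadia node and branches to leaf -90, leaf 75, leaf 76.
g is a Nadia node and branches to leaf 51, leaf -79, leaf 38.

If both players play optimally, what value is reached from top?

a (Nadia): min(-1, 56, 57) = -1
b (Nadia): min(71, -85) = -85
Alpha (Gita): max(-1, -85) = -1
c (Nadia): min(25, -40, -42) = -42
d (Nadia): min(-29, -92, -18) = -92
Beta (Gita): max(-42, -92) = -42
e (Nadia): min(-81, -75) = -81
f (Nadia): min(-90, 75, 76) = -90
g (Nadia): min(51, -79, 38) = -79
Gamma (Gita): max(-81, -90, -79) = -79
top (Nadia): min(-1, -42, -79) = -79

-79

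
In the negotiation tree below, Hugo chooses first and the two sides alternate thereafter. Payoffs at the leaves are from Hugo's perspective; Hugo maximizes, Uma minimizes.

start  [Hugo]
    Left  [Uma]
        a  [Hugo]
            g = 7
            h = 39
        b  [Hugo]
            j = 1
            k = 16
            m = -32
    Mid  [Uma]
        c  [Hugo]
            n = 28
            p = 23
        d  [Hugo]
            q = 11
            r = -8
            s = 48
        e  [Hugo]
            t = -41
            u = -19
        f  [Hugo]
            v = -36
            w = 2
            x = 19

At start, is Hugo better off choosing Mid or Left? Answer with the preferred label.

c (Hugo): max(28, 23) = 28
d (Hugo): max(11, -8, 48) = 48
e (Hugo): max(-41, -19) = -19
f (Hugo): max(-36, 2, 19) = 19
Mid (Uma): min(28, 48, -19, 19) = -19
a (Hugo): max(7, 39) = 39
b (Hugo): max(1, 16, -32) = 16
Left (Uma): min(39, 16) = 16
Hugo prefers the higher value; Mid=-19, Left=16. Left is better since 16 > -19.

Left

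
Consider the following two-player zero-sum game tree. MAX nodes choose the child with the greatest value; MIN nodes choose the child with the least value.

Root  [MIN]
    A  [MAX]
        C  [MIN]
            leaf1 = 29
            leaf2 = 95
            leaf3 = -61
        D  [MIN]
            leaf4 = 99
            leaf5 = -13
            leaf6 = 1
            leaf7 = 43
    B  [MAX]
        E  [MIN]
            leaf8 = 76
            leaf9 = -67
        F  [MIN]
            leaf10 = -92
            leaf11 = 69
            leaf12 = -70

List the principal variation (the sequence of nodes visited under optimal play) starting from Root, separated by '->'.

Root -> B -> E -> leaf9

C (MIN): min(29, 95, -61) = -61
D (MIN): min(99, -13, 1, 43) = -13
A (MAX): max(-61, -13) = -13
E (MIN): min(76, -67) = -67
F (MIN): min(-92, 69, -70) = -92
B (MAX): max(-67, -92) = -67
Root (MIN): min(-13, -67) = -67
At Root, MIN picks B (lowest: -67).
At B, MAX picks E (highest: -67).
At E, MIN picks leaf9 (lowest: -67).
Terminal value -67.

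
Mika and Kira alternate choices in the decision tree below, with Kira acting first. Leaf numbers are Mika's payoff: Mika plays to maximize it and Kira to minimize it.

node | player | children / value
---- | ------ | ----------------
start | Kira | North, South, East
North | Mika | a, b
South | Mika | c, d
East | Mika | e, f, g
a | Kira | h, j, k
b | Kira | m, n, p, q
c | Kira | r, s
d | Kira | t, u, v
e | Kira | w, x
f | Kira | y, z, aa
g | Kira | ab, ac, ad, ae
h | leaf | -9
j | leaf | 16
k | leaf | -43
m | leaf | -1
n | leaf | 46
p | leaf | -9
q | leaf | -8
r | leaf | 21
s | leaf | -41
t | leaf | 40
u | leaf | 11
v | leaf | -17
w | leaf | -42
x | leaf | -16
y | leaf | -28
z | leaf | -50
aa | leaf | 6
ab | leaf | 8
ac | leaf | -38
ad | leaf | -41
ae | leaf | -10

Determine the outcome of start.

-41

a (Kira): min(-9, 16, -43) = -43
b (Kira): min(-1, 46, -9, -8) = -9
North (Mika): max(-43, -9) = -9
c (Kira): min(21, -41) = -41
d (Kira): min(40, 11, -17) = -17
South (Mika): max(-41, -17) = -17
e (Kira): min(-42, -16) = -42
f (Kira): min(-28, -50, 6) = -50
g (Kira): min(8, -38, -41, -10) = -41
East (Mika): max(-42, -50, -41) = -41
start (Kira): min(-9, -17, -41) = -41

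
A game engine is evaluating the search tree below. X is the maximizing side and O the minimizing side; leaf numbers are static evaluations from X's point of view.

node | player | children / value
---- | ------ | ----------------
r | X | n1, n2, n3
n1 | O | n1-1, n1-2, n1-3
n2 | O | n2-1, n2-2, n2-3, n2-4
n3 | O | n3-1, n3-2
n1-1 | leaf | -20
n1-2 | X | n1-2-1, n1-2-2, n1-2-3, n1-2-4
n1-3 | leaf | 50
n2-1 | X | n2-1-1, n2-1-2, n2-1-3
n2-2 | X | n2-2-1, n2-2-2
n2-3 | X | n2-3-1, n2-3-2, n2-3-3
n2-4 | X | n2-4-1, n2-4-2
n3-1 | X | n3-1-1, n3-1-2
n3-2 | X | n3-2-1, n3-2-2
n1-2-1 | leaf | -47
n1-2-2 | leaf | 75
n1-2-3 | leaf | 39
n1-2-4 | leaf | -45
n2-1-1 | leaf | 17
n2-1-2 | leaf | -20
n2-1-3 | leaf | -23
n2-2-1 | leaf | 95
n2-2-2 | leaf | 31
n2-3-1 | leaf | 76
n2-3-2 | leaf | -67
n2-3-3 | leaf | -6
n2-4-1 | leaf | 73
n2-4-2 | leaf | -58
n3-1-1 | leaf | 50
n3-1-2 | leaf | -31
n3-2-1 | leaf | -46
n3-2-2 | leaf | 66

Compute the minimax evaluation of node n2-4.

73

n2-4 (X): max(73, -58) = 73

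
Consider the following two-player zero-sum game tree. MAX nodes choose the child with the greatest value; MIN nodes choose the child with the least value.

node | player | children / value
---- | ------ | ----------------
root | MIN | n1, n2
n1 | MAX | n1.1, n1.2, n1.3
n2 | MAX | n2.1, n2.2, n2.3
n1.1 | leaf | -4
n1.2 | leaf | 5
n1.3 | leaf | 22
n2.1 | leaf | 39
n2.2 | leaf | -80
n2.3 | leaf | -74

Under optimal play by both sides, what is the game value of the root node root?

22

n1 (MAX): max(-4, 5, 22) = 22
n2 (MAX): max(39, -80, -74) = 39
root (MIN): min(22, 39) = 22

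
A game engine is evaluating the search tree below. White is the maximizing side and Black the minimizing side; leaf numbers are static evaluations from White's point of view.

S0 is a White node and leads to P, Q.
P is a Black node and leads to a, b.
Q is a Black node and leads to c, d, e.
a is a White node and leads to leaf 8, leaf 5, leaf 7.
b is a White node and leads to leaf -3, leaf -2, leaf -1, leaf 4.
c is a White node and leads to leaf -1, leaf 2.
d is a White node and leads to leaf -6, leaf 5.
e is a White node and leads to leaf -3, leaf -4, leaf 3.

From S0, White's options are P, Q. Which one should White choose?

a (White): max(8, 5, 7) = 8
b (White): max(-3, -2, -1, 4) = 4
P (Black): min(8, 4) = 4
c (White): max(-1, 2) = 2
d (White): max(-6, 5) = 5
e (White): max(-3, -4, 3) = 3
Q (Black): min(2, 5, 3) = 2
S0 (White): max(4, 2) = 4
White at S0 wants the highest of {P=4, Q=2}, so chooses P.

P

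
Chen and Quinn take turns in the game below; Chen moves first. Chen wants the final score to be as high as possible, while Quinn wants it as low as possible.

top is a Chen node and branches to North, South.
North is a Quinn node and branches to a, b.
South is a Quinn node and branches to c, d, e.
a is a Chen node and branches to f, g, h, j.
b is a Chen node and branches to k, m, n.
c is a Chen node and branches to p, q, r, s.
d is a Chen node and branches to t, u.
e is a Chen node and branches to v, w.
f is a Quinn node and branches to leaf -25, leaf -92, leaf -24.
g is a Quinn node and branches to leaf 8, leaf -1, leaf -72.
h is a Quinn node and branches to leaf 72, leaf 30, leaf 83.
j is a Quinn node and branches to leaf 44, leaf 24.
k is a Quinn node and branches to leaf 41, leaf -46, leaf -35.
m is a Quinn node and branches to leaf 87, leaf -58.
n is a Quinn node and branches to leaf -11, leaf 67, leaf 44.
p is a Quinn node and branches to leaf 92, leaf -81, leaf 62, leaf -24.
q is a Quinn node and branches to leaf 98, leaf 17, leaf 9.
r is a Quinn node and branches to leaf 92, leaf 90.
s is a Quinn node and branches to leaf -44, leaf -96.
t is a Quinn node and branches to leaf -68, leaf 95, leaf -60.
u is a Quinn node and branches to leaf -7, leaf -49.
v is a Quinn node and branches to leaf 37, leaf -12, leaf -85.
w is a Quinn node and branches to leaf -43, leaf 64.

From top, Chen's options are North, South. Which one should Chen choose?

North

f (Quinn): min(-25, -92, -24) = -92
g (Quinn): min(8, -1, -72) = -72
h (Quinn): min(72, 30, 83) = 30
j (Quinn): min(44, 24) = 24
a (Chen): max(-92, -72, 30, 24) = 30
k (Quinn): min(41, -46, -35) = -46
m (Quinn): min(87, -58) = -58
n (Quinn): min(-11, 67, 44) = -11
b (Chen): max(-46, -58, -11) = -11
North (Quinn): min(30, -11) = -11
p (Quinn): min(92, -81, 62, -24) = -81
q (Quinn): min(98, 17, 9) = 9
r (Quinn): min(92, 90) = 90
s (Quinn): min(-44, -96) = -96
c (Chen): max(-81, 9, 90, -96) = 90
t (Quinn): min(-68, 95, -60) = -68
u (Quinn): min(-7, -49) = -49
d (Chen): max(-68, -49) = -49
v (Quinn): min(37, -12, -85) = -85
w (Quinn): min(-43, 64) = -43
e (Chen): max(-85, -43) = -43
South (Quinn): min(90, -49, -43) = -49
top (Chen): max(-11, -49) = -11
Chen at top wants the highest of {North=-11, South=-49}, so chooses North.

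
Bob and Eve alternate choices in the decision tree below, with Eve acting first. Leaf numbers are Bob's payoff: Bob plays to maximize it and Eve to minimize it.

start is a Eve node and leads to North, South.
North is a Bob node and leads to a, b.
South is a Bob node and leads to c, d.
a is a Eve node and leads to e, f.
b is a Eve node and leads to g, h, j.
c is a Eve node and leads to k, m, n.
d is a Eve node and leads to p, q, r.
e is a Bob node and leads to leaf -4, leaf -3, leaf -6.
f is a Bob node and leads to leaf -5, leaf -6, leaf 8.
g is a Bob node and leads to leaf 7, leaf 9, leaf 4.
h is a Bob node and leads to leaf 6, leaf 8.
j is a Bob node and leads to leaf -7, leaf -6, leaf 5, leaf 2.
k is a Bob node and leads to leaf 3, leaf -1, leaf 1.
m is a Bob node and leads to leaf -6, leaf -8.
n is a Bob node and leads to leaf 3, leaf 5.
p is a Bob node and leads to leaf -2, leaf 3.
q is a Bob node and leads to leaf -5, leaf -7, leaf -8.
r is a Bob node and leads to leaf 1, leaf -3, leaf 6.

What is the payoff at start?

e (Bob): max(-4, -3, -6) = -3
f (Bob): max(-5, -6, 8) = 8
a (Eve): min(-3, 8) = -3
g (Bob): max(7, 9, 4) = 9
h (Bob): max(6, 8) = 8
j (Bob): max(-7, -6, 5, 2) = 5
b (Eve): min(9, 8, 5) = 5
North (Bob): max(-3, 5) = 5
k (Bob): max(3, -1, 1) = 3
m (Bob): max(-6, -8) = -6
n (Bob): max(3, 5) = 5
c (Eve): min(3, -6, 5) = -6
p (Bob): max(-2, 3) = 3
q (Bob): max(-5, -7, -8) = -5
r (Bob): max(1, -3, 6) = 6
d (Eve): min(3, -5, 6) = -5
South (Bob): max(-6, -5) = -5
start (Eve): min(5, -5) = -5

-5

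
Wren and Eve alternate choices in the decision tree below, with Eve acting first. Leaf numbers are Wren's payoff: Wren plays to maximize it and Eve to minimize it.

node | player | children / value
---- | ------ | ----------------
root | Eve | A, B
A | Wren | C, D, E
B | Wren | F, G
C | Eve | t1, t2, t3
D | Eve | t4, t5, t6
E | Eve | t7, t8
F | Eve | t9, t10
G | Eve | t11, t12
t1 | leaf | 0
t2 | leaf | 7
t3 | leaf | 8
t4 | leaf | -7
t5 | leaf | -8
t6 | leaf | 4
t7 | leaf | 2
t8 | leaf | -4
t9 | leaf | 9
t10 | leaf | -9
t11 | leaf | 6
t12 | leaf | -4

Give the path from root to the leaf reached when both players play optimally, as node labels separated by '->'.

root -> B -> G -> t12

C (Eve): min(0, 7, 8) = 0
D (Eve): min(-7, -8, 4) = -8
E (Eve): min(2, -4) = -4
A (Wren): max(0, -8, -4) = 0
F (Eve): min(9, -9) = -9
G (Eve): min(6, -4) = -4
B (Wren): max(-9, -4) = -4
root (Eve): min(0, -4) = -4
At root, Eve picks B (lowest: -4).
At B, Wren picks G (highest: -4).
At G, Eve picks t12 (lowest: -4).
Terminal value -4.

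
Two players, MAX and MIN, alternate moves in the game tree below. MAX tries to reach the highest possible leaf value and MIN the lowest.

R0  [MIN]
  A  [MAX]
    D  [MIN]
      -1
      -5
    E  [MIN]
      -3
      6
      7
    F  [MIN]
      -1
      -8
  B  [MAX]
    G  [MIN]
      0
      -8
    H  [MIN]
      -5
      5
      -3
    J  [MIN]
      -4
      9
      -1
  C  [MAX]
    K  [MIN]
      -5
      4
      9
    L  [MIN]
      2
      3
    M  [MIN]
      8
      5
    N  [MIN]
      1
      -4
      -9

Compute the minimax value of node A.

D (MIN): min(-1, -5) = -5
E (MIN): min(-3, 6, 7) = -3
F (MIN): min(-1, -8) = -8
A (MAX): max(-5, -3, -8) = -3

-3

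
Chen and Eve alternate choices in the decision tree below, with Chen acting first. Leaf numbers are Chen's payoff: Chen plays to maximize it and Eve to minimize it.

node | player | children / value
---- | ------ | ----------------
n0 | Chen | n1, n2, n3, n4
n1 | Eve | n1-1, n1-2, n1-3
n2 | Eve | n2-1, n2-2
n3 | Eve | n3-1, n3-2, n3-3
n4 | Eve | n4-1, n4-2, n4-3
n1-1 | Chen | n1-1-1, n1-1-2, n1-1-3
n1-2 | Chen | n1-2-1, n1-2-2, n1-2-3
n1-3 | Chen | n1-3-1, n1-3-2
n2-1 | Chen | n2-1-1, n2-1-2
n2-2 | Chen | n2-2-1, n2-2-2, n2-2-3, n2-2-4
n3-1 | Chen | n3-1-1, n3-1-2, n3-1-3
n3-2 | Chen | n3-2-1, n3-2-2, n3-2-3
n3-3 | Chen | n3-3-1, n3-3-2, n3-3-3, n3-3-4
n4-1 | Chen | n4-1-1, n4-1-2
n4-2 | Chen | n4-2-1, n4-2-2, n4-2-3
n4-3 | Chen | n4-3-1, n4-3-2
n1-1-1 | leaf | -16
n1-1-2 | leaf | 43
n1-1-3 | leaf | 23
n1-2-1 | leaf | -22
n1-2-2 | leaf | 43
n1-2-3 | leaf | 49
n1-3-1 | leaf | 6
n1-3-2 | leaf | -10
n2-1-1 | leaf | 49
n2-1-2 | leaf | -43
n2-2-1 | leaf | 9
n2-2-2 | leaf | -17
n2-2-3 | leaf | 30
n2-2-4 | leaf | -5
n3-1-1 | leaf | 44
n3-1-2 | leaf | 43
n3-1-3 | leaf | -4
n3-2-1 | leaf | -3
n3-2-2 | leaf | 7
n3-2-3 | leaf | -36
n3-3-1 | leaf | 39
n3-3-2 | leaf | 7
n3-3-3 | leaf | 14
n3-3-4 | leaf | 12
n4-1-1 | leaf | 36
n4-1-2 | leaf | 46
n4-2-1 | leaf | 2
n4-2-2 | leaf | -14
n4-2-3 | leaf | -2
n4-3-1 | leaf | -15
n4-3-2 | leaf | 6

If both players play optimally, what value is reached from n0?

30

n1-1 (Chen): max(-16, 43, 23) = 43
n1-2 (Chen): max(-22, 43, 49) = 49
n1-3 (Chen): max(6, -10) = 6
n1 (Eve): min(43, 49, 6) = 6
n2-1 (Chen): max(49, -43) = 49
n2-2 (Chen): max(9, -17, 30, -5) = 30
n2 (Eve): min(49, 30) = 30
n3-1 (Chen): max(44, 43, -4) = 44
n3-2 (Chen): max(-3, 7, -36) = 7
n3-3 (Chen): max(39, 7, 14, 12) = 39
n3 (Eve): min(44, 7, 39) = 7
n4-1 (Chen): max(36, 46) = 46
n4-2 (Chen): max(2, -14, -2) = 2
n4-3 (Chen): max(-15, 6) = 6
n4 (Eve): min(46, 2, 6) = 2
n0 (Chen): max(6, 30, 7, 2) = 30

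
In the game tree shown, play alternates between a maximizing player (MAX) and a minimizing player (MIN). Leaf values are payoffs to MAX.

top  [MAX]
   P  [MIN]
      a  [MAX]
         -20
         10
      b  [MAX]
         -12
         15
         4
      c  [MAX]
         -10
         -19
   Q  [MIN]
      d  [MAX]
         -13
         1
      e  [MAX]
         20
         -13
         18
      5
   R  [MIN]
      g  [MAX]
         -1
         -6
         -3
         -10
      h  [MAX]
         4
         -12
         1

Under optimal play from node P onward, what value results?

a (MAX): max(-20, 10) = 10
b (MAX): max(-12, 15, 4) = 15
c (MAX): max(-10, -19) = -10
P (MIN): min(10, 15, -10) = -10

-10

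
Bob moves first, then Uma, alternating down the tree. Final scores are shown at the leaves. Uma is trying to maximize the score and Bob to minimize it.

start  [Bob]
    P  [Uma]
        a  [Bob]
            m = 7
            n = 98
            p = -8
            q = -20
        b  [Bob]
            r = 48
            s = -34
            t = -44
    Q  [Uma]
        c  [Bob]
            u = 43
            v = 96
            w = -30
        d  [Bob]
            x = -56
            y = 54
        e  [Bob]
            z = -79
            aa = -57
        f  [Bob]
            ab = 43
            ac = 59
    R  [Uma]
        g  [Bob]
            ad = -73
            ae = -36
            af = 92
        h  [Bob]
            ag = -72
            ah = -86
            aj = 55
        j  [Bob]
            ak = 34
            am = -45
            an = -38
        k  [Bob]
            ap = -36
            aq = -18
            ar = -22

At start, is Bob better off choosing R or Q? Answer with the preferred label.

R

g (Bob): min(-73, -36, 92) = -73
h (Bob): min(-72, -86, 55) = -86
j (Bob): min(34, -45, -38) = -45
k (Bob): min(-36, -18, -22) = -36
R (Uma): max(-73, -86, -45, -36) = -36
c (Bob): min(43, 96, -30) = -30
d (Bob): min(-56, 54) = -56
e (Bob): min(-79, -57) = -79
f (Bob): min(43, 59) = 43
Q (Uma): max(-30, -56, -79, 43) = 43
Bob prefers the lower value; R=-36, Q=43. R is better since -36 < 43.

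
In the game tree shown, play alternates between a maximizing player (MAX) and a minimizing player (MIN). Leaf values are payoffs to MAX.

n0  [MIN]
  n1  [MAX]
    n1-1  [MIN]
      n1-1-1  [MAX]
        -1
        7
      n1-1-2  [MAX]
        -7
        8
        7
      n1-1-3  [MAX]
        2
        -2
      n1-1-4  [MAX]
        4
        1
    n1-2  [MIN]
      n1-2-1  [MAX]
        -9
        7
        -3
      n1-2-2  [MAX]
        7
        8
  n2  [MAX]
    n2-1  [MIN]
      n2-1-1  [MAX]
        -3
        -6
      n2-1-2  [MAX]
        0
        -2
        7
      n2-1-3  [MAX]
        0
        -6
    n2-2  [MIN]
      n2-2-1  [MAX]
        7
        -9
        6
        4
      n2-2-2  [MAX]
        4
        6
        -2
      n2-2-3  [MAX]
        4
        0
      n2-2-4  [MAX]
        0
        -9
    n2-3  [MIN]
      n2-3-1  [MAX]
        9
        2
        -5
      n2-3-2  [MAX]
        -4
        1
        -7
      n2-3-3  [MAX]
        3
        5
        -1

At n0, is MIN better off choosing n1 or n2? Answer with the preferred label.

n2

n1-1-1 (MAX): max(-1, 7) = 7
n1-1-2 (MAX): max(-7, 8, 7) = 8
n1-1-3 (MAX): max(2, -2) = 2
n1-1-4 (MAX): max(4, 1) = 4
n1-1 (MIN): min(7, 8, 2, 4) = 2
n1-2-1 (MAX): max(-9, 7, -3) = 7
n1-2-2 (MAX): max(7, 8) = 8
n1-2 (MIN): min(7, 8) = 7
n1 (MAX): max(2, 7) = 7
n2-1-1 (MAX): max(-3, -6) = -3
n2-1-2 (MAX): max(0, -2, 7) = 7
n2-1-3 (MAX): max(0, -6) = 0
n2-1 (MIN): min(-3, 7, 0) = -3
n2-2-1 (MAX): max(7, -9, 6, 4) = 7
n2-2-2 (MAX): max(4, 6, -2) = 6
n2-2-3 (MAX): max(4, 0) = 4
n2-2-4 (MAX): max(0, -9) = 0
n2-2 (MIN): min(7, 6, 4, 0) = 0
n2-3-1 (MAX): max(9, 2, -5) = 9
n2-3-2 (MAX): max(-4, 1, -7) = 1
n2-3-3 (MAX): max(3, 5, -1) = 5
n2-3 (MIN): min(9, 1, 5) = 1
n2 (MAX): max(-3, 0, 1) = 1
MIN prefers the lower value; n1=7, n2=1. n2 is better since 1 < 7.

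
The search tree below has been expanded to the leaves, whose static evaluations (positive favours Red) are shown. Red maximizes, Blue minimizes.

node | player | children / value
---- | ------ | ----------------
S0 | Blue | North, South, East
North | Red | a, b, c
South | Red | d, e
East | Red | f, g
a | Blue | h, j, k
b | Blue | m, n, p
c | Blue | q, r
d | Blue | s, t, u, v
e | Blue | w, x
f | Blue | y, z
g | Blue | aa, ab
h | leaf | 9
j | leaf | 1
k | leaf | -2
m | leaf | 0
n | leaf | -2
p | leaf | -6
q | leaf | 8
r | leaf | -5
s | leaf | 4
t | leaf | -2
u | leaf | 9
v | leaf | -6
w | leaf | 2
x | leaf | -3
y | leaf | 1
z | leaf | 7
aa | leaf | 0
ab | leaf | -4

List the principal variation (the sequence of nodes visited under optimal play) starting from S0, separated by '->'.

a (Blue): min(9, 1, -2) = -2
b (Blue): min(0, -2, -6) = -6
c (Blue): min(8, -5) = -5
North (Red): max(-2, -6, -5) = -2
d (Blue): min(4, -2, 9, -6) = -6
e (Blue): min(2, -3) = -3
South (Red): max(-6, -3) = -3
f (Blue): min(1, 7) = 1
g (Blue): min(0, -4) = -4
East (Red): max(1, -4) = 1
S0 (Blue): min(-2, -3, 1) = -3
At S0, Blue picks South (lowest: -3).
At South, Red picks e (highest: -3).
At e, Blue picks x (lowest: -3).
Terminal value -3.

S0 -> South -> e -> x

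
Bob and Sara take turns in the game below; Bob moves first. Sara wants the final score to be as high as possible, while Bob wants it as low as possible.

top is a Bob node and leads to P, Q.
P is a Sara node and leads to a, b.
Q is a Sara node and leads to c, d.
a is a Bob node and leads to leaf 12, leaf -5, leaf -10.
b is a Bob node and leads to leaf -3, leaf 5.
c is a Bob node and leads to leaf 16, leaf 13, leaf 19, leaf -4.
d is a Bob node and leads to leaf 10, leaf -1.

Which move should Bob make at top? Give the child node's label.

a (Bob): min(12, -5, -10) = -10
b (Bob): min(-3, 5) = -3
P (Sara): max(-10, -3) = -3
c (Bob): min(16, 13, 19, -4) = -4
d (Bob): min(10, -1) = -1
Q (Sara): max(-4, -1) = -1
top (Bob): min(-3, -1) = -3
Bob at top wants the lowest of {P=-3, Q=-1}, so chooses P.

P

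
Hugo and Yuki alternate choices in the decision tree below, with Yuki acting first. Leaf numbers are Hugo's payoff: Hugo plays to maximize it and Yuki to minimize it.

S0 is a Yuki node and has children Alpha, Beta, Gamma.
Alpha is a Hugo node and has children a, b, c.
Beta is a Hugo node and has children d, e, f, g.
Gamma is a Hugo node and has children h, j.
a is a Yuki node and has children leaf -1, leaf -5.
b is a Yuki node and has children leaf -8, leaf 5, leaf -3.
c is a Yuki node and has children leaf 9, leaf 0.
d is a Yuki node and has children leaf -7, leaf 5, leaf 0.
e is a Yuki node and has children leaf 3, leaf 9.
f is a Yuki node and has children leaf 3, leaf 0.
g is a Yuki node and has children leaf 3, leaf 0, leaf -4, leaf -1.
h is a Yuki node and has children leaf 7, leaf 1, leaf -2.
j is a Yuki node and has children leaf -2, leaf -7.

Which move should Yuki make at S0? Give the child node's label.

a (Yuki): min(-1, -5) = -5
b (Yuki): min(-8, 5, -3) = -8
c (Yuki): min(9, 0) = 0
Alpha (Hugo): max(-5, -8, 0) = 0
d (Yuki): min(-7, 5, 0) = -7
e (Yuki): min(3, 9) = 3
f (Yuki): min(3, 0) = 0
g (Yuki): min(3, 0, -4, -1) = -4
Beta (Hugo): max(-7, 3, 0, -4) = 3
h (Yuki): min(7, 1, -2) = -2
j (Yuki): min(-2, -7) = -7
Gamma (Hugo): max(-2, -7) = -2
S0 (Yuki): min(0, 3, -2) = -2
Yuki at S0 wants the lowest of {Alpha=0, Beta=3, Gamma=-2}, so chooses Gamma.

Gamma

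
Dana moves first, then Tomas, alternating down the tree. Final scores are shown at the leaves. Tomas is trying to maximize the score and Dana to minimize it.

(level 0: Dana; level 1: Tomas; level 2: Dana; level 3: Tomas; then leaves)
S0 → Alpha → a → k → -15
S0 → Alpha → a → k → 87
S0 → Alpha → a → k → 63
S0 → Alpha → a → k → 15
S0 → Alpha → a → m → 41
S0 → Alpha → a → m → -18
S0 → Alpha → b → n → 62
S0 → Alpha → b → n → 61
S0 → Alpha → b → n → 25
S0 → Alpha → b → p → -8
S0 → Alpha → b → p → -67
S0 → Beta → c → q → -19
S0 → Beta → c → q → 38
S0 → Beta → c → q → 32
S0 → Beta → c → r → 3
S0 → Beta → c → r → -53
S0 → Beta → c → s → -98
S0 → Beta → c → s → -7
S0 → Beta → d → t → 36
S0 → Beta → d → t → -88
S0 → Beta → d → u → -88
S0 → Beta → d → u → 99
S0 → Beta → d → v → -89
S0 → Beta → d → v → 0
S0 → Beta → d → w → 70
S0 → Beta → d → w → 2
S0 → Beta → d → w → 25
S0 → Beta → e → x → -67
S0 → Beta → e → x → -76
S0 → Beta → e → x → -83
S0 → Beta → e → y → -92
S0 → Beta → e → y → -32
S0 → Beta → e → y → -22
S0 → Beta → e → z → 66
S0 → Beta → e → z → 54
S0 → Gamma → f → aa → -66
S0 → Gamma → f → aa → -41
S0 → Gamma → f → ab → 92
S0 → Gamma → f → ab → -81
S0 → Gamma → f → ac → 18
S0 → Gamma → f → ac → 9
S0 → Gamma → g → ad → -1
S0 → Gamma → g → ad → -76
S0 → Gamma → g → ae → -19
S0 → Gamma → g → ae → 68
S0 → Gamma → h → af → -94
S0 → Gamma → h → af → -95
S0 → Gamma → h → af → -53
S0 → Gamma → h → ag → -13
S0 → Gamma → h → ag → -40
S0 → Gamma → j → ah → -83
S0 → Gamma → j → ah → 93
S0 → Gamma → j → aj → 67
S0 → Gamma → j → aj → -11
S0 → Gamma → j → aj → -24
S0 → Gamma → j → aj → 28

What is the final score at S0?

0

k (Tomas): max(-15, 87, 63, 15) = 87
m (Tomas): max(41, -18) = 41
a (Dana): min(87, 41) = 41
n (Tomas): max(62, 61, 25) = 62
p (Tomas): max(-8, -67) = -8
b (Dana): min(62, -8) = -8
Alpha (Tomas): max(41, -8) = 41
q (Tomas): max(-19, 38, 32) = 38
r (Tomas): max(3, -53) = 3
s (Tomas): max(-98, -7) = -7
c (Dana): min(38, 3, -7) = -7
t (Tomas): max(36, -88) = 36
u (Tomas): max(-88, 99) = 99
v (Tomas): max(-89, 0) = 0
w (Tomas): max(70, 2, 25) = 70
d (Dana): min(36, 99, 0, 70) = 0
x (Tomas): max(-67, -76, -83) = -67
y (Tomas): max(-92, -32, -22) = -22
z (Tomas): max(66, 54) = 66
e (Dana): min(-67, -22, 66) = -67
Beta (Tomas): max(-7, 0, -67) = 0
aa (Tomas): max(-66, -41) = -41
ab (Tomas): max(92, -81) = 92
ac (Tomas): max(18, 9) = 18
f (Dana): min(-41, 92, 18) = -41
ad (Tomas): max(-1, -76) = -1
ae (Tomas): max(-19, 68) = 68
g (Dana): min(-1, 68) = -1
af (Tomas): max(-94, -95, -53) = -53
ag (Tomas): max(-13, -40) = -13
h (Dana): min(-53, -13) = -53
ah (Tomas): max(-83, 93) = 93
aj (Tomas): max(67, -11, -24, 28) = 67
j (Dana): min(93, 67) = 67
Gamma (Tomas): max(-41, -1, -53, 67) = 67
S0 (Dana): min(41, 0, 67) = 0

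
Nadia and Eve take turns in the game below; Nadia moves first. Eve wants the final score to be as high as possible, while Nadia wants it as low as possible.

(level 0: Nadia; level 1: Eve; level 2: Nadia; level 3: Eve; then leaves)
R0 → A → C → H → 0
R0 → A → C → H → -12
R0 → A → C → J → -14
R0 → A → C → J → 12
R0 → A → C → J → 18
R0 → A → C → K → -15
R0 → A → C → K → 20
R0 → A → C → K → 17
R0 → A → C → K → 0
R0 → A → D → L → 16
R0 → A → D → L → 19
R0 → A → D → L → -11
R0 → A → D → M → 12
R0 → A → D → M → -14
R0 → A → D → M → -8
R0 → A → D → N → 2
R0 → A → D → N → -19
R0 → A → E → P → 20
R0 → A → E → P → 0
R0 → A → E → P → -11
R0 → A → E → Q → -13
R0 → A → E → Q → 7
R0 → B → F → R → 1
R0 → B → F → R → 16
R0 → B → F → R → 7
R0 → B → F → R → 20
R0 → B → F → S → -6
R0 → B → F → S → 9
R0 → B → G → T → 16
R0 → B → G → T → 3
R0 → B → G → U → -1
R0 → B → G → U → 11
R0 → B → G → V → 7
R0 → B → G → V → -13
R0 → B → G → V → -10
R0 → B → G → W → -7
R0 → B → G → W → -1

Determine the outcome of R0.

H (Eve): max(0, -12) = 0
J (Eve): max(-14, 12, 18) = 18
K (Eve): max(-15, 20, 17, 0) = 20
C (Nadia): min(0, 18, 20) = 0
L (Eve): max(16, 19, -11) = 19
M (Eve): max(12, -14, -8) = 12
N (Eve): max(2, -19) = 2
D (Nadia): min(19, 12, 2) = 2
P (Eve): max(20, 0, -11) = 20
Q (Eve): max(-13, 7) = 7
E (Nadia): min(20, 7) = 7
A (Eve): max(0, 2, 7) = 7
R (Eve): max(1, 16, 7, 20) = 20
S (Eve): max(-6, 9) = 9
F (Nadia): min(20, 9) = 9
T (Eve): max(16, 3) = 16
U (Eve): max(-1, 11) = 11
V (Eve): max(7, -13, -10) = 7
W (Eve): max(-7, -1) = -1
G (Nadia): min(16, 11, 7, -1) = -1
B (Eve): max(9, -1) = 9
R0 (Nadia): min(7, 9) = 7

7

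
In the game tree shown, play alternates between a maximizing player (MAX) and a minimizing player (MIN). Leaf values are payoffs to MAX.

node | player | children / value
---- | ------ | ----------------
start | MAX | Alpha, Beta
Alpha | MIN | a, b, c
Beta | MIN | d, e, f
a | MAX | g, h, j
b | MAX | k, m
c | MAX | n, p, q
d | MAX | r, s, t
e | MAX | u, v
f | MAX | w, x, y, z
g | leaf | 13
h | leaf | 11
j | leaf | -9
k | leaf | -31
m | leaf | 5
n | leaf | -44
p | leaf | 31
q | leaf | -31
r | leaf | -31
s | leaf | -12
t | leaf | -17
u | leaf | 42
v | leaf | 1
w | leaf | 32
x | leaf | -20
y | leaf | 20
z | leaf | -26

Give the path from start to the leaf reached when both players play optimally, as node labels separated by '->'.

start -> Alpha -> b -> m

a (MAX): max(13, 11, -9) = 13
b (MAX): max(-31, 5) = 5
c (MAX): max(-44, 31, -31) = 31
Alpha (MIN): min(13, 5, 31) = 5
d (MAX): max(-31, -12, -17) = -12
e (MAX): max(42, 1) = 42
f (MAX): max(32, -20, 20, -26) = 32
Beta (MIN): min(-12, 42, 32) = -12
start (MAX): max(5, -12) = 5
At start, MAX picks Alpha (highest: 5).
At Alpha, MIN picks b (lowest: 5).
At b, MAX picks m (highest: 5).
Terminal value 5.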